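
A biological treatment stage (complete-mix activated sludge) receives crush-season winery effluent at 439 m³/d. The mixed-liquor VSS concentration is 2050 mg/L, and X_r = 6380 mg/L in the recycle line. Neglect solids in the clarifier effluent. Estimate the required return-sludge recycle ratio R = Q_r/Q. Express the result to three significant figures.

R ≈ 0.473

R = Q_r/Q = X/(X_r − X) = 2050 / (6380 − 2050) = 0.4734.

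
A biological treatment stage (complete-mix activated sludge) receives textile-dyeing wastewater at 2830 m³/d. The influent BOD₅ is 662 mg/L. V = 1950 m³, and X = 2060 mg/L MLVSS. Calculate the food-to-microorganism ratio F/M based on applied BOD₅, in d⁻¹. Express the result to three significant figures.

Food-to-microorganism ratio F/M = Q S₀ / (V X) = 2830 × 662 / (1950 × 2060) = 0.4664 d⁻¹.

F/M ≈ 0.466 d⁻¹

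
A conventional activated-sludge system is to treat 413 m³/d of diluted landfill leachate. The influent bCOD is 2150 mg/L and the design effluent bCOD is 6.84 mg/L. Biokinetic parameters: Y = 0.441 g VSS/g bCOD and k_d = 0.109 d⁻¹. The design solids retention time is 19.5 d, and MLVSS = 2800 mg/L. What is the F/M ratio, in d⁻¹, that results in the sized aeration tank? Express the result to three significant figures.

From the SRT design equation V = Y Q (S₀−S) θ_c / [X (1 + k_d θ_c)] = 0.441 × 413 × (2150 − 6.84) × 19.5 / [2800 × (1 + 0.109 × 19.5)] = 7.61×10^6 / 8751 = 869.8 m³.
F/M = applied load / biomass = Q·S₀/(V·X) = 413 × 2150 / (869.8 × 2800) = 0.3646 d⁻¹.

F/M ≈ 0.365 d⁻¹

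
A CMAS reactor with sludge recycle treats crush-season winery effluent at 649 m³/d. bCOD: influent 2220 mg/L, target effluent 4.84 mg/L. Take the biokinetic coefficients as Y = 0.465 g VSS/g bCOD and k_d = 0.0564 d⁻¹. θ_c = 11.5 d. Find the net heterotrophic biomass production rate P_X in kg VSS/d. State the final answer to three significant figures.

P_X ≈ 405 kg VSS/d

Y_obs = Y / (1 + k_d θ_c) = 0.465 / (1 + 0.0564 × 11.5) = 0.465 / 1.649 = 0.2821.
ΔS = 2220 − 4.84 = 2215 mg/L, so the substrate removal rate is 649 × 2215/1000 = 1438 kg bCOD/d.
Biomass produced: P_X = Y_obs·Q·ΔS = 0.2821 × 1438 ≈ 405.5 kg VSS/d.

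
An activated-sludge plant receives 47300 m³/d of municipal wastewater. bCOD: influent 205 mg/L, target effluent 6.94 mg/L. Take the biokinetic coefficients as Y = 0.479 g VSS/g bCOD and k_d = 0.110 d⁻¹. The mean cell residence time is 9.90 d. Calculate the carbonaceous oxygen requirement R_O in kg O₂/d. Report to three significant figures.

Y_obs = Y / (1 + k_d θ_c) = 0.479 / (1 + 0.110 × 9.90) = 0.479 / 2.089 = 0.2293.
Substrate removed = Q·(S₀ − S) = 47300 m³/d × (205 − 6.94) g/m³ = 9.37×10^6 g/d = 9368 kg/d.
Biomass synthesised: P_X = Y_obs × 9368 = 2148 kg VSS/d.
R_O = Q·ΔS − 1.42 P_X = 9368 − 3050 = 6318 kg O₂/d.

R_O ≈ 6320 kg O₂/d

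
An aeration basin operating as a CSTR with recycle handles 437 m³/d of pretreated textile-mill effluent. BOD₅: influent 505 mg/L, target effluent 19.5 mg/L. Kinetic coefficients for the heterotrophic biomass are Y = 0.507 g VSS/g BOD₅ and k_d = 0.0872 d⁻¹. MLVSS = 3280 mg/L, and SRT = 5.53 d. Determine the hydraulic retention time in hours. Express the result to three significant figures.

τ ≈ 6.72 h

From the SRT design equation V = Y Q (S₀−S) θ_c / [X (1 + k_d θ_c)] = 0.507 × 437 × (505 − 19.5) × 5.53 / [3280 × (1 + 0.0872 × 5.53)] = 5.95×10^5 / 4862 = 122.4 m³.
Hydraulic retention time τ = V/Q = 122.4 / 437 = 0.2800 d = 6.720 h.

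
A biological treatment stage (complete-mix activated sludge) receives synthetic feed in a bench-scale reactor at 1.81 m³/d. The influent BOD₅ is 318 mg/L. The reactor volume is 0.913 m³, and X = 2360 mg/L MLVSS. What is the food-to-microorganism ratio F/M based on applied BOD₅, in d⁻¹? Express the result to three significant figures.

Food-to-microorganism ratio F/M = Q S₀ / (V X) = 1.81 × 318 / (0.9130 × 2360) = 0.2671 d⁻¹.

F/M ≈ 0.267 d⁻¹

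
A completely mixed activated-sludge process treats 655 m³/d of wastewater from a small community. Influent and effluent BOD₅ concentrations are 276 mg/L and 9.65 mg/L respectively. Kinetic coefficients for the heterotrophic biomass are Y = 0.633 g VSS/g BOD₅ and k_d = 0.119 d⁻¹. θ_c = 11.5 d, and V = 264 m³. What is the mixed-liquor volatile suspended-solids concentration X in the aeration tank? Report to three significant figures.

X ≈ 2030 mg/L

From V·X·(1 + k_d·θ_c) = Y·Q·(S₀ − S)·θ_c: X = 0.633 × 655 × (276 − 9.65) × 11.5 / [264 × (1 + 0.119 × 11.5)] = 2031 mg/L.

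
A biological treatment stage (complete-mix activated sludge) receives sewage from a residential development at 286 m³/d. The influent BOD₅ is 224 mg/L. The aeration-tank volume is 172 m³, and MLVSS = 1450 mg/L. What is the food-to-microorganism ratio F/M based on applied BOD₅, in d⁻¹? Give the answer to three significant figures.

F/M ≈ 0.257 d⁻¹

F/M = applied load / biomass = Q·S₀/(V·X) = 286 × 224 / (172.0 × 1450) = 0.2569 d⁻¹.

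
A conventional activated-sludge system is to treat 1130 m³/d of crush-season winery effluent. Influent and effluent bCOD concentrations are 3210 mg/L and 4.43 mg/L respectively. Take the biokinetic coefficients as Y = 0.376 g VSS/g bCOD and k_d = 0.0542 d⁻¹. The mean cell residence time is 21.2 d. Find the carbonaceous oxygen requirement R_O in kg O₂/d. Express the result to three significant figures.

R_O ≈ 2720 kg O₂/d

Observed yield with endogenous decay: Y_obs = Y / (1 + k_d·θ_c) = 0.376 / (1 + 0.0542 × 21.2) = 0.376 / 2.149 = 0.1750 g VSS/g bCOD.
Q·(S₀ − S) = 1130 × (3210 − 4.43) × 10⁻³ = 3622 kg/d removed.
P_X = Y_obs·Q·(S₀ − S) = 0.1750 × 3622 = 633.8 kg VSS/d.
R_O = Q·(S₀ − S) − 1.42·P_X = 3622 − 1.42 × 633.8 = 2722 kg O₂/d.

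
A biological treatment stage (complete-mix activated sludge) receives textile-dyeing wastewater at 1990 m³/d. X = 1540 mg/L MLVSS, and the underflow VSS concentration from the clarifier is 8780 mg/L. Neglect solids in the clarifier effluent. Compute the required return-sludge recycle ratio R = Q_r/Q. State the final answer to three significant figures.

R = Q_r/Q = X/(X_r − X) = 1540 / (8780 − 1540) = 0.2127.

R ≈ 0.213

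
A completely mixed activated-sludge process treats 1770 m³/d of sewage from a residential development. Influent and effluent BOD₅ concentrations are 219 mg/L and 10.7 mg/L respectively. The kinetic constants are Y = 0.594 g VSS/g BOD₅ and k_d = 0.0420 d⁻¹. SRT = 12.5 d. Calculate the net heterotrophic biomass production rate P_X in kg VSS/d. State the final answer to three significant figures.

P_X ≈ 144 kg VSS/d

Observed yield with endogenous decay: Y_obs = Y / (1 + k_d·θ_c) = 0.594 / (1 + 0.0420 × 12.5) = 0.594 / 1.525 = 0.3895 g VSS/g BOD₅.
Q·(S₀ − S) = 1770 × (219 − 10.7) × 10⁻³ = 368.7 kg/d removed.
Net biomass production P_X = Y_obs × Q·(S₀ − S) = 0.3895 × 368.7 = 143.6 kg VSS/d.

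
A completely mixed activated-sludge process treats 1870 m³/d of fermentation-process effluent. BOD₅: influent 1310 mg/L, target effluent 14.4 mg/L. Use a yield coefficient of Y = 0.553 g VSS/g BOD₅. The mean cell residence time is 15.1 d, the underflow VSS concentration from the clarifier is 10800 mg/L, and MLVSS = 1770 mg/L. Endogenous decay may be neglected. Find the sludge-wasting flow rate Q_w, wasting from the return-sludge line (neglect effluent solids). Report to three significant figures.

Biomass mass balance (decay neglected): V·X = Y·Q·(S₀ − S)·θ_c, so V = 0.553 × 1870 × (1310 − 14.4) × 15.1 / 1770 = 11430 m³.
Q_w = (V·X)/(θ_c X_r) = 11430 × 1770 / (15.1 × 10800) = 124.1 m³/d.

Q_w ≈ 124 m³/d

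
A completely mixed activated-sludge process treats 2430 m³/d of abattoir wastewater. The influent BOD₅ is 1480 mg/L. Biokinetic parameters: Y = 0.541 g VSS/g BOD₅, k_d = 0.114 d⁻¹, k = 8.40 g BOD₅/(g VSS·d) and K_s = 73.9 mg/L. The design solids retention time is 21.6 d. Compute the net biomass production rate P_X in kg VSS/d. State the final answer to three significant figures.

P_X ≈ 561 kg VSS/d

For a completely mixed reactor with recycle the Lawrence–McCarty relation gives S = K_s·(1 + k_d·θ_c) / [θ_c·(Y·k − k_d) − 1] = 73.9 × (1 + 0.114 × 21.6) / [21.6 × (0.541 × 8.40 − 0.114) − 1] = 255.9 / 94.70 = 2.702 mg/L.
Y_obs = Y / (1 + k_d θ_c) = 0.541 / (1 + 0.114 × 21.6) = 0.541 / 3.462 = 0.1562.
ΔS = 1480 − 2.70 = 1477 mg/L, so the substrate removal rate is 2430 × 1477/1000 = 3590 kg BOD₅/d.
P_X = Y_obs · Q(S₀ − S) = 0.1562 × 3590 = 560.9 kg VSS/d.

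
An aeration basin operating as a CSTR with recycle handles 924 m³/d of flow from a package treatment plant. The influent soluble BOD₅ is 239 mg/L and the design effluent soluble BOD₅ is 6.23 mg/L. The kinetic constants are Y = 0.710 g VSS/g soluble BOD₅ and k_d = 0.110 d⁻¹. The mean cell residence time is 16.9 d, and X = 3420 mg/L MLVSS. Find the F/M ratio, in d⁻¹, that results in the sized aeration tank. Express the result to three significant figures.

F/M ≈ 0.245 d⁻¹

From the SRT design equation V = Y Q (S₀−S) θ_c / [X (1 + k_d θ_c)] = 0.710 × 924 × (239 − 6.23) × 16.9 / [3420 × (1 + 0.110 × 16.9)] = 2.58×10^6 / 9778 = 263.9 m³.
F/M = applied load / biomass = Q·S₀/(V·X) = 924 × 239 / (263.9 × 3420) = 0.2446 d⁻¹.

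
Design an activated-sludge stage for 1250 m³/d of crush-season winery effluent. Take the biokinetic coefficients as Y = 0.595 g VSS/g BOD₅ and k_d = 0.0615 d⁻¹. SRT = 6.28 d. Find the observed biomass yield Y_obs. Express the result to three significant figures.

Y_obs ≈ 0.429 g VSS/g BOD₅

The observed yield is Y_obs = Y/(1 + k_d·θ_c) = 0.595 / (1 + 0.0615 × 6.28) = 0.595 / 1.386 = 0.4292 g VSS per g BOD₅ removed.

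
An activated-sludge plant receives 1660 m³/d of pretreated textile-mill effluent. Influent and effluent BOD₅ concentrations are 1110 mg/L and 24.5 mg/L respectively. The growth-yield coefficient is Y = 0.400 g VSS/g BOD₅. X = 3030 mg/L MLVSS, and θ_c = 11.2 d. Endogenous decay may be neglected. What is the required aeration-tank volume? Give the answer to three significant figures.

V ≈ 2660 m³

With k_d = 0 the design equation reduces to V = Y Q (S₀−S) θ_c / X = 0.400 × 1660 × (1110 − 24.5) × 11.2 / 3030 = 2664 m³.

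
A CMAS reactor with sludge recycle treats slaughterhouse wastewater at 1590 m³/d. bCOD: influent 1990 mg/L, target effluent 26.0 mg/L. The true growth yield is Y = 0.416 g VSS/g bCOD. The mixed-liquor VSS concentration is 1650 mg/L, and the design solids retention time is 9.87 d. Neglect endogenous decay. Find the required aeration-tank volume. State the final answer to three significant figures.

V·X = Y·Q·ΔS·θ_c gives V = 0.416 × 1590 × (1990 − 26.0) × 9.87 / 1650 = 7771 m³.

V ≈ 7770 m³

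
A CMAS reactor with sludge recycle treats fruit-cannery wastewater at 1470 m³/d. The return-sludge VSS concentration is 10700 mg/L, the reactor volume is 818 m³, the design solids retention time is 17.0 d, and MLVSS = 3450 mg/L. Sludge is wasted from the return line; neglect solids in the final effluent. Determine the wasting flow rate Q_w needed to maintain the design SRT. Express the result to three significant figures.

Q_w ≈ 15.5 m³/d

Wasting from the return line (neglecting effluent solids): Q_w = V·X / (θ_c·X_r) = 818.0 × 3450 / (17.0 × 10700) = 15.51 m³/d.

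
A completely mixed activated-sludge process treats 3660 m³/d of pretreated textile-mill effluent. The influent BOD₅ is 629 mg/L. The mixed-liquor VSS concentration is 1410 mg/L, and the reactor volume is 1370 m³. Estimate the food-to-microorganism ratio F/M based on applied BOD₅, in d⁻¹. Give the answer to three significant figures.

F/M ≈ 1.19 d⁻¹

F/M = Q·S₀ / (V·X) = 3660 × 629 / (1370 × 1410) = 1.192 g BOD₅·(g VSS·d)⁻¹.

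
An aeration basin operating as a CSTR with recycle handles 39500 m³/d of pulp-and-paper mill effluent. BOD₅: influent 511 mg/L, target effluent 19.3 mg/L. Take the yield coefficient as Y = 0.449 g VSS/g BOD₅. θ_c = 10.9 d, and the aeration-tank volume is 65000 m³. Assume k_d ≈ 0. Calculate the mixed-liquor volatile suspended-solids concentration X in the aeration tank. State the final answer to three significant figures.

X ≈ 1460 mg/L

From V·X = Y·Q·(S₀ − S)·θ_c (decay neglected): X = 0.449 × 39500 × (511 − 19.3) × 10.9 / 65000 = 1462 mg/L.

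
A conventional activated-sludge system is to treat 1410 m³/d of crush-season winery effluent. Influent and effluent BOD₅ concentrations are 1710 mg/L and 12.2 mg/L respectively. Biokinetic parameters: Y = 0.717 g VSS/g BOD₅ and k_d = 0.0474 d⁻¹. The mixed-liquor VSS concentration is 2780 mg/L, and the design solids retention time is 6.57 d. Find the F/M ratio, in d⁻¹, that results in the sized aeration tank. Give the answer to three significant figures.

F/M ≈ 0.280 d⁻¹

From the SRT design equation V = Y Q (S₀−S) θ_c / [X (1 + k_d θ_c)] = 0.717 × 1410 × (1710 − 12.2) × 6.57 / [2780 × (1 + 0.0474 × 6.57)] = 1.13×10^7 / 3646 = 3093 m³.
F/M = Q·S₀ / (V·X) = 1410 × 1710 / (3093 × 2780) = 0.2804 g BOD₅·(g VSS·d)⁻¹.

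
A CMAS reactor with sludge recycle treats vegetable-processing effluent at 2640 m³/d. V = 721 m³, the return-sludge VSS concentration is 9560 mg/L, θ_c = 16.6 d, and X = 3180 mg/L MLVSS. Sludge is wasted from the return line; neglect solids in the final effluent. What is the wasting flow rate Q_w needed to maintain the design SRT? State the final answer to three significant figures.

θ_c = V·X/(Q_w·X_r) when wasting from the recycle, so Q_w = V·X/(θ_c·X_r) = 721.0 × 3180 / (16.6 × 9560) = 14.45 m³/d.

Q_w ≈ 14.4 m³/d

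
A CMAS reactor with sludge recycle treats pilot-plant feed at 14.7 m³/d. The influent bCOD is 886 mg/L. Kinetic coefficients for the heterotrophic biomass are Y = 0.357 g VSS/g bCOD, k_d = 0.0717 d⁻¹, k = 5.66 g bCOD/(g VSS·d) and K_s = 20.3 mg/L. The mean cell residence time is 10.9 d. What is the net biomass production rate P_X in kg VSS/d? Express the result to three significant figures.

For a completely mixed reactor with recycle the Lawrence–McCarty relation gives S = K_s·(1 + k_d·θ_c) / [θ_c·(Y·k − k_d) − 1] = 20.3 × (1 + 0.0717 × 10.9) / [10.9 × (0.357 × 5.66 − 0.0717) − 1] = 36.17 / 20.24 = 1.787 mg/L.
Y_obs = Y / (1 + k_d θ_c) = 0.357 / (1 + 0.0717 × 10.9) = 0.357 / 1.782 = 0.2004.
Substrate removed = Q·(S₀ − S) = 14.7 m³/d × (886 − 1.79) g/m³ = 1.3×10^4 g/d = 13.00 kg/d.
Net biomass production P_X = Y_obs × Q·(S₀ − S) = 0.2004 × 13.00 = 2.605 kg VSS/d.

P_X ≈ 2.60 kg VSS/d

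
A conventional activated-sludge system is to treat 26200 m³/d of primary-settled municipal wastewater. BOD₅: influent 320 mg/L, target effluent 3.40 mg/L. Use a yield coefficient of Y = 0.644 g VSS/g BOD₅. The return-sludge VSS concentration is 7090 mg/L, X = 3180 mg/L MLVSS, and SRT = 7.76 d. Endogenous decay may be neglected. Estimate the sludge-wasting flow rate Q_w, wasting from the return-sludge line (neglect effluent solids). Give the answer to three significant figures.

Q_w ≈ 753 m³/d

With k_d = 0 the design equation reduces to V = Y Q (S₀−S) θ_c / X = 0.644 × 26200 × (320 − 3.40) × 7.76 / 3180 = 13036 m³.
Wasting from the return line (neglecting effluent solids): Q_w = V·X / (θ_c·X_r) = 13036 × 3180 / (7.76 × 7090) = 753.4 m³/d.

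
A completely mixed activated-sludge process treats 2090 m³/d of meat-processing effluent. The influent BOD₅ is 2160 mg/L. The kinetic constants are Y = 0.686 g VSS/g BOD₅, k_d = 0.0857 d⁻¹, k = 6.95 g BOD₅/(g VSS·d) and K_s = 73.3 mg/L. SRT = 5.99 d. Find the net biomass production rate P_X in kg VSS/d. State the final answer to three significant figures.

P_X ≈ 2040 kg VSS/d

From the Monod/SRT balance for a CMAS, S = K_s·(1+k_d θ_c)/[θ_c·(Y k − k_d) − 1] = 73.3 × (1 + 0.0857 × 5.99) / [5.99 × (0.686 × 6.95 − 0.0857) − 1] = 110.9 / 27.05 = 4.102 mg/L.
Correct the yield for decay: Y_obs = Y/(1 + k_d θ_c) = 0.686 / (1 + 0.0857 × 5.99) = 0.686 / 1.513 = 0.4533.
Q·(S₀ − S) = 2090 × (2160 − 4.10) × 10⁻³ = 4506 kg/d removed.
Net biomass production P_X = Y_obs × Q·(S₀ − S) = 0.4533 × 4506 = 2042 kg VSS/d.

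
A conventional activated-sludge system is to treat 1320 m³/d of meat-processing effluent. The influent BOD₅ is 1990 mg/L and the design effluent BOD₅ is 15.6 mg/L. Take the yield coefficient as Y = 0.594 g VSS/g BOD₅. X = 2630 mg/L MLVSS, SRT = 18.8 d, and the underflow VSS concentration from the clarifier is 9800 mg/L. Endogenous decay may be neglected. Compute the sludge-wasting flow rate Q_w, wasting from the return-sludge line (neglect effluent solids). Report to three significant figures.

With k_d = 0 the design equation reduces to V = Y Q (S₀−S) θ_c / X = 0.594 × 1320 × (1990 − 15.6) × 18.8 / 2630 = 11066 m³.
θ_c = V·X/(Q_w·X_r) when wasting from the recycle, so Q_w = V·X/(θ_c·X_r) = 11066 × 2630 / (18.8 × 9800) = 158.0 m³/d.

Q_w ≈ 158 m³/d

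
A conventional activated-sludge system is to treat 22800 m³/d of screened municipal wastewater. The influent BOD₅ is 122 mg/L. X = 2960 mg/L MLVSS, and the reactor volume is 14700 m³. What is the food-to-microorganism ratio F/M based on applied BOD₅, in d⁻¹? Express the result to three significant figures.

F/M ≈ 0.0639 d⁻¹

F/M = applied load / biomass = Q·S₀/(V·X) = 22800 × 122 / (14700 × 2960) = 0.06393 d⁻¹.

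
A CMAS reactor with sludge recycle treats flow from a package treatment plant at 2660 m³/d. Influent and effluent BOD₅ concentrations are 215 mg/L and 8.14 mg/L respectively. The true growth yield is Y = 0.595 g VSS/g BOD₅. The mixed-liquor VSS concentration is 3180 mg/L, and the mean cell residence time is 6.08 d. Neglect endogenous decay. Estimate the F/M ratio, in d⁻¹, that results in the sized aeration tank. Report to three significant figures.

F/M ≈ 0.287 d⁻¹

Biomass mass balance (decay neglected): V·X = Y·Q·(S₀ − S)·θ_c, so V = 0.595 × 2660 × (215 − 8.14) × 6.08 / 3180 = 626.0 m³.
Food-to-microorganism ratio F/M = Q S₀ / (V X) = 2660 × 215 / (626.0 × 3180) = 0.2873 d⁻¹.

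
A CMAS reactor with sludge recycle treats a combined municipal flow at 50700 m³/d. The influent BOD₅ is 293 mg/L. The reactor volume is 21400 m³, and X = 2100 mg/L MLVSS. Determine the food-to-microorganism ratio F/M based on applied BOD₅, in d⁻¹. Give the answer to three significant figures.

F/M = applied load / biomass = Q·S₀/(V·X) = 50700 × 293 / (21400 × 2100) = 0.3306 d⁻¹.

F/M ≈ 0.331 d⁻¹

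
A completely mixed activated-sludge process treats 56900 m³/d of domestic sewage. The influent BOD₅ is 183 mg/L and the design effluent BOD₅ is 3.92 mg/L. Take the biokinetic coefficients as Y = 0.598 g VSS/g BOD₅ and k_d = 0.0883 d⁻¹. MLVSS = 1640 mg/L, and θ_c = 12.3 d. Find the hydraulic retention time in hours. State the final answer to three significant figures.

Steady-state biomass mass balance: V·X·(1 + k_d·θ_c) = Y·Q·(S₀ − S)·θ_c, so V = 0.598 × 56900 × (183 − 3.92) × 12.3 / [1640 × (1 + 0.0883 × 12.3)] = 7.49×10^7 / 3421 = 21907 m³.
Hydraulic retention time τ = V/Q = 21907 / 56900 = 0.3850 d = 9.240 h.

τ ≈ 9.24 h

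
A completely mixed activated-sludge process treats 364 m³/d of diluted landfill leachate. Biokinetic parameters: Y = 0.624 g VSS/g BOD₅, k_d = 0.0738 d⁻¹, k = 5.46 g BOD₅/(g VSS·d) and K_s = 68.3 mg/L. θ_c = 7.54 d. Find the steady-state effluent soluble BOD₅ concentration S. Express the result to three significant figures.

S ≈ 4.41 mg/L

For a completely mixed reactor with recycle the Lawrence–McCarty relation gives S = K_s·(1 + k_d·θ_c) / [θ_c·(Y·k − k_d) − 1] = 68.3 × (1 + 0.0738 × 7.54) / [7.54 × (0.624 × 5.46 − 0.0738) − 1] = 106.3 / 24.13 = 4.405 mg/L.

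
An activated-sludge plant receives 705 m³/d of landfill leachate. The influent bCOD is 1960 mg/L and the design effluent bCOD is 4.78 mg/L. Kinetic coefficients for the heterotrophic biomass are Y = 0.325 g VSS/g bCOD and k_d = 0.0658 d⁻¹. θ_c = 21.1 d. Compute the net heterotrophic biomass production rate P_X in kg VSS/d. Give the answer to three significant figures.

P_X ≈ 188 kg VSS/d

Observed yield with endogenous decay: Y_obs = Y / (1 + k_d·θ_c) = 0.325 / (1 + 0.0658 × 21.1) = 0.325 / 2.388 = 0.1361 g VSS/g bCOD.
Mass of bCOD removed per day: Q(S₀ − S) = 705 × 1955 g/m³ = 1378 kg/d.
So the net sludge growth is P_X = 0.1361 × 1378 = 187.6 kg VSS/d.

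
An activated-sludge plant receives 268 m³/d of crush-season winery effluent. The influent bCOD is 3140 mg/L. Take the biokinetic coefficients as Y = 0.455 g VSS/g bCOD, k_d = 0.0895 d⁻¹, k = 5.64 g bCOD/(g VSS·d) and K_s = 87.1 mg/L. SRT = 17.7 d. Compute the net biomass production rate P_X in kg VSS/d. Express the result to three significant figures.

For a completely mixed reactor with recycle the Lawrence–McCarty relation gives S = K_s·(1 + k_d·θ_c) / [θ_c·(Y·k − k_d) − 1] = 87.1 × (1 + 0.0895 × 17.7) / [17.7 × (0.455 × 5.64 − 0.0895) − 1] = 225.1 / 42.84 = 5.254 mg/L.
The observed yield is Y_obs = Y/(1 + k_d·θ_c) = 0.455 / (1 + 0.0895 × 17.7) = 0.455 / 2.584 = 0.1761 g VSS per g bCOD removed.
Q·(S₀ − S) = 268 × (3140 − 5.25) × 10⁻³ = 840.1 kg/d removed.
Biomass produced: P_X = Y_obs·Q·ΔS = 0.1761 × 840.1 ≈ 147.9 kg VSS/d.

P_X ≈ 148 kg VSS/d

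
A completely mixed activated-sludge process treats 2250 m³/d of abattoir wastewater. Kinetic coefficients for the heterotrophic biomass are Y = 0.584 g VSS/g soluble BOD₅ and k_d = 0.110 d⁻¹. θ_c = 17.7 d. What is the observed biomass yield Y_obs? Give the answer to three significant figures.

Observed yield with endogenous decay: Y_obs = Y / (1 + k_d·θ_c) = 0.584 / (1 + 0.110 × 17.7) = 0.584 / 2.947 = 0.1982 g VSS/g soluble BOD₅.

Y_obs ≈ 0.198 g VSS/g soluble BOD₅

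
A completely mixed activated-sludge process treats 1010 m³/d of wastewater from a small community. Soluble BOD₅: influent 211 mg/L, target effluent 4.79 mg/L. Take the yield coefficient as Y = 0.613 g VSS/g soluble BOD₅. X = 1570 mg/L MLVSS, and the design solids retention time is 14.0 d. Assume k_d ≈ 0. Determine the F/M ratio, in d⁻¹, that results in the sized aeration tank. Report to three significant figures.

F/M ≈ 0.119 d⁻¹

Biomass mass balance (decay neglected): V·X = Y·Q·(S₀ − S)·θ_c, so V = 0.613 × 1010 × (211 − 4.79) × 14.0 / 1570 = 1138 m³.
F/M = applied load / biomass = Q·S₀/(V·X) = 1010 × 211 / (1138 × 1570) = 0.1192 d⁻¹.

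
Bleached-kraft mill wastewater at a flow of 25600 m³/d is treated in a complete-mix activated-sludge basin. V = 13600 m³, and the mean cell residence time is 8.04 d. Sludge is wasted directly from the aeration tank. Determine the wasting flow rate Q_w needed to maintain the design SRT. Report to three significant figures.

Q_w ≈ 1690 m³/d

For wasting at MLVSS concentration, Q_w = V/θ_c = 13600/8.04 = 1692 m³/d.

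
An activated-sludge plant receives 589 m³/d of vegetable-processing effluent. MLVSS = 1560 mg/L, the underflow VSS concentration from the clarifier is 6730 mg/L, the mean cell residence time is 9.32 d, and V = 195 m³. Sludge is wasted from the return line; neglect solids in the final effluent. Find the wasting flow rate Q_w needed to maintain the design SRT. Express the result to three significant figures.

Q_w ≈ 4.85 m³/d

θ_c = V·X/(Q_w·X_r) when wasting from the recycle, so Q_w = V·X/(θ_c·X_r) = 195.0 × 1560 / (9.32 × 6730) = 4.850 m³/d.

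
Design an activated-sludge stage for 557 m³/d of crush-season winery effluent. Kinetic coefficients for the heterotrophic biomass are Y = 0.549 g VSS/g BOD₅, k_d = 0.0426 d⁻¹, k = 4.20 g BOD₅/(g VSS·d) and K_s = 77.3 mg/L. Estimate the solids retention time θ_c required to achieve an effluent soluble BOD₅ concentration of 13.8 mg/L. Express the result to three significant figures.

θ_c ≈ 3.26 d

From 1/θ_c = Y·k·S/(K_s + S) − k_d: Y·k·S/(K_s+S) = 0.549 × 4.20 × 13.8 / (77.3 + 13.8) = 0.3493 d⁻¹.
θ_c = 1/(μ − k_d) = 1/(0.3493 − 0.0426) = 1/0.3067 = 3.261 d.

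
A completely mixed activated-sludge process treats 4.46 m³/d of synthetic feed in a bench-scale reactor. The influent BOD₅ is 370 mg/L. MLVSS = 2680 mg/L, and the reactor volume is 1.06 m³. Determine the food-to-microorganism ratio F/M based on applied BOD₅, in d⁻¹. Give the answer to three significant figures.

Food-to-microorganism ratio F/M = Q S₀ / (V X) = 4.46 × 370 / (1.060 × 2680) = 0.5809 d⁻¹.

F/M ≈ 0.581 d⁻¹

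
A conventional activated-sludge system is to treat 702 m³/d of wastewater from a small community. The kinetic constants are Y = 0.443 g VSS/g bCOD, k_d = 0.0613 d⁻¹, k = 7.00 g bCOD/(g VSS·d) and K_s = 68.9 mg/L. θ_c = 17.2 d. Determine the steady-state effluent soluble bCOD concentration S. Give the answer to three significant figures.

For a completely mixed reactor with recycle the Lawrence–McCarty relation gives S = K_s·(1 + k_d·θ_c) / [θ_c·(Y·k − k_d) − 1] = 68.9 × (1 + 0.0613 × 17.2) / [17.2 × (0.443 × 7.00 − 0.0613) − 1] = 141.5 / 51.28 = 2.760 mg/L.

S ≈ 2.76 mg/L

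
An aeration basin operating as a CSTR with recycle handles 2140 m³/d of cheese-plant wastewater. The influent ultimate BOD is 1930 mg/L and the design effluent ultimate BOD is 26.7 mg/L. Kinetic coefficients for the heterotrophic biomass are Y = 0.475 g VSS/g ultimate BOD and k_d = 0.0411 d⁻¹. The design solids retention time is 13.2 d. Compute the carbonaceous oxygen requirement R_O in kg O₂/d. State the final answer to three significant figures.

R_O ≈ 2290 kg O₂/d

The observed yield is Y_obs = Y/(1 + k_d·θ_c) = 0.475 / (1 + 0.0411 × 13.2) = 0.475 / 1.543 = 0.3079 g VSS per g ultimate BOD removed.
Q·(S₀ − S) = 2140 × (1930 − 26.7) × 10⁻³ = 4073 kg/d removed.
Biomass synthesised: P_X = Y_obs × 4073 = 1254 kg VSS/d.
R_O = Q·ΔS − 1.42 P_X = 4073 − 1781 = 2292 kg O₂/d.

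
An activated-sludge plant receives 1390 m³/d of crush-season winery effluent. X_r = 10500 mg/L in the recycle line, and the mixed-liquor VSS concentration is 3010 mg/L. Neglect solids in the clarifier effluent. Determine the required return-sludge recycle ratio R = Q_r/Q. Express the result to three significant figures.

Mass balance around the secondary clarifier (neglecting effluent solids): R = X / (X_r − X) = 3010 / (10500 − 3010) = 0.4019.

R ≈ 0.402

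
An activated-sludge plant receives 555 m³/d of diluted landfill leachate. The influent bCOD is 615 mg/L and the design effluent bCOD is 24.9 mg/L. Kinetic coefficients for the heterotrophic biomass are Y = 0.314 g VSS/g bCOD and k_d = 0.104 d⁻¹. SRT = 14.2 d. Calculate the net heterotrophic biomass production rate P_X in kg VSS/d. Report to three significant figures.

P_X ≈ 41.5 kg VSS/d

Y_obs = Y / (1 + k_d θ_c) = 0.314 / (1 + 0.104 × 14.2) = 0.314 / 2.477 = 0.1268.
Q·(S₀ − S) = 555 × (615 − 24.9) × 10⁻³ = 327.5 kg/d removed.
So the net sludge growth is P_X = 0.1268 × 327.5 = 41.52 kg VSS/d.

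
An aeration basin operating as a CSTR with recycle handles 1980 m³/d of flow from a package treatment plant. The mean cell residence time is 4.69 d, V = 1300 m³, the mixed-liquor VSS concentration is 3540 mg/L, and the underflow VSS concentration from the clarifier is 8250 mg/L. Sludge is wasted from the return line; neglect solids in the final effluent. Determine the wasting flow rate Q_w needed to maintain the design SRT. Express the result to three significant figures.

Wasting from the return line (neglecting effluent solids): Q_w = V·X / (θ_c·X_r) = 1300 × 3540 / (4.69 × 8250) = 118.9 m³/d.

Q_w ≈ 119 m³/d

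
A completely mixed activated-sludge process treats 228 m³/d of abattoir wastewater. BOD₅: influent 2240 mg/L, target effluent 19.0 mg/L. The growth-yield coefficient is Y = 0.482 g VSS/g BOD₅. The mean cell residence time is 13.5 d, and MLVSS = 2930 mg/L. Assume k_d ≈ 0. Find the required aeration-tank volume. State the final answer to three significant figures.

V ≈ 1120 m³

V·X = Y·Q·ΔS·θ_c gives V = 0.482 × 228 × (2240 − 19.0) × 13.5 / 2930 = 1125 m³.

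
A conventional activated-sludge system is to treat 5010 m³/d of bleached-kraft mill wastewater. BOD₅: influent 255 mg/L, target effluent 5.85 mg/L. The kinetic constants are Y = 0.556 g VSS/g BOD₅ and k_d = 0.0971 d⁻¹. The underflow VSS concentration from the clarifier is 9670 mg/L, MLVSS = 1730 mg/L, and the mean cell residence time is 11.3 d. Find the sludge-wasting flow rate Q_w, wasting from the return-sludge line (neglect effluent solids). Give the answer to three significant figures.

From the SRT design equation V = Y Q (S₀−S) θ_c / [X (1 + k_d θ_c)] = 0.556 × 5010 × (255 − 5.85) × 11.3 / [1730 × (1 + 0.0971 × 11.3)] = 7.84×10^6 / 3628 = 2162 m³.
θ_c = V·X/(Q_w·X_r) when wasting from the recycle, so Q_w = V·X/(θ_c·X_r) = 2162 × 1730 / (11.3 × 9670) = 34.22 m³/d.

Q_w ≈ 34.2 m³/d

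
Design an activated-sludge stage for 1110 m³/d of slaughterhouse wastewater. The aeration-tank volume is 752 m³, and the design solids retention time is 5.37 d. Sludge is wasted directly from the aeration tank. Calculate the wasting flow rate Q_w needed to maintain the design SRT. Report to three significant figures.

Q_w ≈ 140 m³/d

Wasting from the aeration tank: Q_w = V / θ_c = 752.0 / 5.37 = 140.0 m³/d.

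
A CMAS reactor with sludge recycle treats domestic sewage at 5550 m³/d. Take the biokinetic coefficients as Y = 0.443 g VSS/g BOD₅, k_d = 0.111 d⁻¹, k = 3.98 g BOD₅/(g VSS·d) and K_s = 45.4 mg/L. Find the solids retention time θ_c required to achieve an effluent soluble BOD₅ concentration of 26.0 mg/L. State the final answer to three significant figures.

At the target effluent, Y k S/(K_s+S) = 0.443×3.98×26.0/71.40 = 0.6420 d⁻¹.
Then 1/θ_c = μ − k_d = 0.6420 − 0.111 = 0.5310 d⁻¹, giving θ_c = 1.883 d.

θ_c ≈ 1.88 d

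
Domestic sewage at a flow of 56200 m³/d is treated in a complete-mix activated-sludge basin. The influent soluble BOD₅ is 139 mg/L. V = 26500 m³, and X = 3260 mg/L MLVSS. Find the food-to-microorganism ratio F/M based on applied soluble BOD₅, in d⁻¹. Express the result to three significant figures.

F/M ≈ 0.0904 d⁻¹

Food-to-microorganism ratio F/M = Q S₀ / (V X) = 56200 × 139 / (26500 × 3260) = 0.09042 d⁻¹.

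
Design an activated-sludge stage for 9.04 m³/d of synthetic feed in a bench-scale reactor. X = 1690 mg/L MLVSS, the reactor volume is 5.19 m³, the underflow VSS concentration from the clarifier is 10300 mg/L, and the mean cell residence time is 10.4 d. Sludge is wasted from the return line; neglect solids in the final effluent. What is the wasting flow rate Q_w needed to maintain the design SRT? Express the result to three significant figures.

Q_w ≈ 0.0819 m³/d

Wasting from the return line (neglecting effluent solids): Q_w = V·X / (θ_c·X_r) = 5.190 × 1690 / (10.4 × 10300) = 0.08188 m³/d.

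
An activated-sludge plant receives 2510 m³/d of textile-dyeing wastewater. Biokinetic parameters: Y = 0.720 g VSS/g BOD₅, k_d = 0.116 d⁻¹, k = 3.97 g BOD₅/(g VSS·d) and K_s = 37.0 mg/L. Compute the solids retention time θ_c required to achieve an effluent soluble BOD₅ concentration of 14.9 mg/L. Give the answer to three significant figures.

At the target effluent, Y k S/(K_s+S) = 0.720×3.97×14.9/51.90 = 0.8206 d⁻¹.
θ_c = 1/(μ − k_d) = 1/(0.8206 − 0.116) = 1/0.7046 = 1.419 d.

θ_c ≈ 1.42 d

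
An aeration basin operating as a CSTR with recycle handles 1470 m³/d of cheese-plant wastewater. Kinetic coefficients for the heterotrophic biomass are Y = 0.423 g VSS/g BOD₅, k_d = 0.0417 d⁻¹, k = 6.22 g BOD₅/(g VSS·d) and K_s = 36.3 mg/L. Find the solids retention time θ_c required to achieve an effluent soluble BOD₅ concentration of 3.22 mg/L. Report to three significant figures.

Specific growth rate at S = 3.22 mg/L: μ = YkS/(K_s+S) = 0.423·6.22·3.22/(36.3+3.22) = 0.2144 d⁻¹.
Then 1/θ_c = μ − k_d = 0.2144 − 0.0417 = 0.1727 d⁻¹, giving θ_c = 5.791 d.

θ_c ≈ 5.79 d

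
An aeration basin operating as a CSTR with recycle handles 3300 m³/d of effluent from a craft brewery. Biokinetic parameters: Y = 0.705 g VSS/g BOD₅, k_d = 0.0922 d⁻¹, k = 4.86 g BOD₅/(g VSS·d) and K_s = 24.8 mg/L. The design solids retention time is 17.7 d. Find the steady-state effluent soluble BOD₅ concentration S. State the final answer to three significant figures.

S ≈ 1.13 mg/L

From the Monod/SRT balance for a CMAS, S = K_s·(1+k_d θ_c)/[θ_c·(Y k − k_d) − 1] = 24.8 × (1 + 0.0922 × 17.7) / [17.7 × (0.705 × 4.86 − 0.0922) − 1] = 65.27 / 58.01 = 1.125 mg/L.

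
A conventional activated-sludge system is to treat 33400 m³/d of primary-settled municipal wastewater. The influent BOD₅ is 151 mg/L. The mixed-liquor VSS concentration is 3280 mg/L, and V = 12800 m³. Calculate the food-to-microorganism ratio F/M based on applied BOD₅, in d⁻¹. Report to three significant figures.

F/M ≈ 0.120 d⁻¹

F/M = applied load / biomass = Q·S₀/(V·X) = 33400 × 151 / (12800 × 3280) = 0.1201 d⁻¹.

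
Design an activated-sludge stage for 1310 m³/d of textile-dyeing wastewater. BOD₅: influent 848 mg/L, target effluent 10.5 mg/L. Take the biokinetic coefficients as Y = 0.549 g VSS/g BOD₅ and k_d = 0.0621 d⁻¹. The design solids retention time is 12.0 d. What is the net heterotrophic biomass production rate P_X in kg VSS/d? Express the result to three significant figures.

Observed yield with endogenous decay: Y_obs = Y / (1 + k_d·θ_c) = 0.549 / (1 + 0.0621 × 12.0) = 0.549 / 1.745 = 0.3146 g VSS/g BOD₅.
ΔS = 848 − 10.5 = 837.5 mg/L, so the substrate removal rate is 1310 × 837.5/1000 = 1097 kg BOD₅/d.
Biomass produced: P_X = Y_obs·Q·ΔS = 0.3146 × 1097 ≈ 345.1 kg VSS/d.

P_X ≈ 345 kg VSS/d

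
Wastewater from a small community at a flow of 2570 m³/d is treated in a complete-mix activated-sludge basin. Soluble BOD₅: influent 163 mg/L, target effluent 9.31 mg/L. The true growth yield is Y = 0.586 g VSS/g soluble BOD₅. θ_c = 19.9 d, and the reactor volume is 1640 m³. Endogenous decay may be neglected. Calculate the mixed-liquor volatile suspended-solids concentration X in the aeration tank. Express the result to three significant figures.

From V·X = Y·Q·(S₀ − S)·θ_c (decay neglected): X = 0.586 × 2570 × (163 − 9.31) × 19.9 / 1640 = 2809 mg/L.

X ≈ 2810 mg/L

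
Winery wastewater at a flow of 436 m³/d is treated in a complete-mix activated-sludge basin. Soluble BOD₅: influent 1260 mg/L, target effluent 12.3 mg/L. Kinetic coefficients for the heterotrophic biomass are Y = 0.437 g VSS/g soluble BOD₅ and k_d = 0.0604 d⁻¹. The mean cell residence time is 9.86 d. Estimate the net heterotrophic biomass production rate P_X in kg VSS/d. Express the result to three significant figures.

P_X ≈ 149 kg VSS/d

Y_obs = Y / (1 + k_d θ_c) = 0.437 / (1 + 0.0604 × 9.86) = 0.437 / 1.596 = 0.2739.
Q·(S₀ − S) = 436 × (1260 − 12.3) × 10⁻³ = 544.0 kg/d removed.
Biomass produced: P_X = Y_obs·Q·ΔS = 0.2739 × 544.0 ≈ 149.0 kg VSS/d.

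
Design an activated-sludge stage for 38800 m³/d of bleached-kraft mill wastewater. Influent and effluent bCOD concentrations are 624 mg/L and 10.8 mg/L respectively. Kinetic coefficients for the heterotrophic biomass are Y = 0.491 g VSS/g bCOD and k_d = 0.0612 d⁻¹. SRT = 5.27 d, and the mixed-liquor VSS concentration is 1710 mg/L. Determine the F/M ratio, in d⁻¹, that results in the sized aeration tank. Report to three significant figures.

Rearranging the biomass balance for a CMAS with decay, V = Y·Q·ΔS·θ_c / [X·(1+k_d θ_c)] = 0.491 × 38800 × (624 − 10.8) × 5.27 / [1710 × (1 + 0.0612 × 5.27)] = 6.16×10^7 / 2262 = 27222 m³.
F/M = Q·S₀ / (V·X) = 38800 × 624 / (27222 × 1710) = 0.5201 g bCOD·(g VSS·d)⁻¹.

F/M ≈ 0.520 d⁻¹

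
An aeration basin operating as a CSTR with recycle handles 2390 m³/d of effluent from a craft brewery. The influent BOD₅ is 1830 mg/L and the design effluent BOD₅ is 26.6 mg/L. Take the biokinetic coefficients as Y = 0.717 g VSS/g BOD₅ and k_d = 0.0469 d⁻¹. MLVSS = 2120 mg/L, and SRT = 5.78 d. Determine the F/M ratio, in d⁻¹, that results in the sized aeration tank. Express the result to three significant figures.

Steady-state biomass mass balance: V·X·(1 + k_d·θ_c) = Y·Q·(S₀ − S)·θ_c, so V = 0.717 × 2390 × (1830 − 26.6) × 5.78 / [2120 × (1 + 0.0469 × 5.78)] = 1.79×10^7 / 2695 = 6629 m³.
F/M = Q·S₀ / (V·X) = 2390 × 1830 / (6629 × 2120) = 0.3112 g BOD₅·(g VSS·d)⁻¹.

F/M ≈ 0.311 d⁻¹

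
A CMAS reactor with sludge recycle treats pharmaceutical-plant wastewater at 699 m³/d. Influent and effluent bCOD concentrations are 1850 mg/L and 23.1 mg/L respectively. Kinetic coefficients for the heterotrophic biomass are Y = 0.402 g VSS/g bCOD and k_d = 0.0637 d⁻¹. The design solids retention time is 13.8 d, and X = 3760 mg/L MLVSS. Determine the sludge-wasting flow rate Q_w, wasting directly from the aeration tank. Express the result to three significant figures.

Steady-state biomass mass balance: V·X·(1 + k_d·θ_c) = Y·Q·(S₀ − S)·θ_c, so V = 0.402 × 699 × (1850 − 23.1) × 13.8 / [3760 × (1 + 0.0637 × 13.8)] = 7.08×10^6 / 7065 = 1003 m³.
With mixed-liquor wasting, θ_c = V/Q_w, so Q_w = V/θ_c = 1003/13.8 = 72.66 m³/d.

Q_w ≈ 72.7 m³/d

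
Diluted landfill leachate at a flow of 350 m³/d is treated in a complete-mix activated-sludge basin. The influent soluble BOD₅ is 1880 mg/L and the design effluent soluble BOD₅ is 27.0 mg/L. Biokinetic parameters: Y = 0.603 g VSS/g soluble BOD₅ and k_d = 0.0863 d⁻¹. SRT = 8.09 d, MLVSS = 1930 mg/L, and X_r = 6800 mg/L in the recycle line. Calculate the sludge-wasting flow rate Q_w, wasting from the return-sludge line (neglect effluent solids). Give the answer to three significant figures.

Q_w ≈ 33.9 m³/d

Rearranging the biomass balance for a CMAS with decay, V = Y·Q·ΔS·θ_c / [X·(1+k_d θ_c)] = 0.603 × 350 × (1880 − 27.0) × 8.09 / [1930 × (1 + 0.0863 × 8.09)] = 3.16×10^6 / 3277 = 965.3 m³.
θ_c = V·X/(Q_w·X_r) when wasting from the recycle, so Q_w = V·X/(θ_c·X_r) = 965.3 × 1930 / (8.09 × 6800) = 33.87 m³/d.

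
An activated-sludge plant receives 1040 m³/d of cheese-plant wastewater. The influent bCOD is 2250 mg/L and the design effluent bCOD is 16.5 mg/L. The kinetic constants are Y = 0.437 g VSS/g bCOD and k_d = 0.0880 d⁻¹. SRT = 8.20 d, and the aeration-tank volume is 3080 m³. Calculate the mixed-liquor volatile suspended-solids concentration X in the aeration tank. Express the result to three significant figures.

From V·X·(1 + k_d·θ_c) = Y·Q·(S₀ − S)·θ_c: X = 0.437 × 1040 × (2250 − 16.5) × 8.20 / [3080 × (1 + 0.0880 × 8.20)] = 1570 mg/L.

X ≈ 1570 mg/L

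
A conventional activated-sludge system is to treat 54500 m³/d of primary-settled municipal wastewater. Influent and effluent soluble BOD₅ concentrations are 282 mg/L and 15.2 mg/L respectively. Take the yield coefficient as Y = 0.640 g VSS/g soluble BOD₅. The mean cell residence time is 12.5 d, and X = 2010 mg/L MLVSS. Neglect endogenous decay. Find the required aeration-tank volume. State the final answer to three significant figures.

With k_d = 0 the design equation reduces to V = Y Q (S₀−S) θ_c / X = 0.640 × 54500 × (282 − 15.2) × 12.5 / 2010 = 57873 m³.

V ≈ 57900 m³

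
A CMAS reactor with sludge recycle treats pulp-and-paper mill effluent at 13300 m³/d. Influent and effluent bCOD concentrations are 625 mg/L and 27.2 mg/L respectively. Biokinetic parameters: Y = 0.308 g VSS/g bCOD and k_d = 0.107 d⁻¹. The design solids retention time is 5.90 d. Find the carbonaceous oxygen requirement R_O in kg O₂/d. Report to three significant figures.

R_O ≈ 5820 kg O₂/d

Y_obs = Y / (1 + k_d θ_c) = 0.308 / (1 + 0.107 × 5.90) = 0.308 / 1.631 = 0.1888.
Substrate removed = Q·(S₀ − S) = 13300 m³/d × (625 − 27.2) g/m³ = 7.95×10^6 g/d = 7951 kg/d.
Net sludge production P_X = 0.1888 × 7951 = 1501 kg VSS/d.
R_O = Q·(S₀ − S) − 1.42·P_X = 7951 − 1.42 × 1501 = 5819 kg O₂/d.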